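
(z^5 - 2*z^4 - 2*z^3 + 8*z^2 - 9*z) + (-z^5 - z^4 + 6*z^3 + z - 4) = -3*z^4 + 4*z^3 + 8*z^2 - 8*z - 4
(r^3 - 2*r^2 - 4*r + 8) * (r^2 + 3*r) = r^5 + r^4 - 10*r^3 - 4*r^2 + 24*r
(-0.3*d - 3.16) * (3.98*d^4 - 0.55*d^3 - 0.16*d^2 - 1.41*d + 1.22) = -1.194*d^5 - 12.4118*d^4 + 1.786*d^3 + 0.9286*d^2 + 4.0896*d - 3.8552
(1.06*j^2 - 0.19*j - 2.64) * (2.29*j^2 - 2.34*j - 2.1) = 2.4274*j^4 - 2.9155*j^3 - 7.827*j^2 + 6.5766*j + 5.544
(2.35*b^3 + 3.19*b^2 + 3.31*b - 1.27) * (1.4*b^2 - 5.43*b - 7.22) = 3.29*b^5 - 8.2945*b^4 - 29.6547*b^3 - 42.7831*b^2 - 17.0021*b + 9.1694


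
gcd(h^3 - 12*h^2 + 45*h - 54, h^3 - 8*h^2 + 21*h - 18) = h^2 - 6*h + 9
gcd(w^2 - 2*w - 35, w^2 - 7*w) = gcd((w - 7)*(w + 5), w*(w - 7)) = w - 7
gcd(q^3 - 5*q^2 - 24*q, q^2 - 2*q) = q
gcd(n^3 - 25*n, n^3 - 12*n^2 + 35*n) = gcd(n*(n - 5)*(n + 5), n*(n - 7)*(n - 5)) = n^2 - 5*n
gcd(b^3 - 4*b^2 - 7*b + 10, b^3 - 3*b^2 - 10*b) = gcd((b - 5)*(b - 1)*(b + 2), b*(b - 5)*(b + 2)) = b^2 - 3*b - 10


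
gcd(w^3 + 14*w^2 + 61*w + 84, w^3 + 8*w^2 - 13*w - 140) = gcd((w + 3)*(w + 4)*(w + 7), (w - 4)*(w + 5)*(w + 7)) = w + 7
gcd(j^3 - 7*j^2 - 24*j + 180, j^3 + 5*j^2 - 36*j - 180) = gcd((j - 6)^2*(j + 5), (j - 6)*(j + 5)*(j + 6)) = j^2 - j - 30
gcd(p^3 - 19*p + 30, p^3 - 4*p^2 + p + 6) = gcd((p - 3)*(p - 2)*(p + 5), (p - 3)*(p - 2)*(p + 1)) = p^2 - 5*p + 6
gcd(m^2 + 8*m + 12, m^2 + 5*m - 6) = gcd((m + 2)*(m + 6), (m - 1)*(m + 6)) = m + 6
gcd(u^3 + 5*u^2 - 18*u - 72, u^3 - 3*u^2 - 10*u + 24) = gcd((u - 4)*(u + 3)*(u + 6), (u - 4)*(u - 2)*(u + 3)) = u^2 - u - 12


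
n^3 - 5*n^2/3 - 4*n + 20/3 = (n - 2)*(n - 5/3)*(n + 2)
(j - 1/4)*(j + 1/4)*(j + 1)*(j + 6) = j^4 + 7*j^3 + 95*j^2/16 - 7*j/16 - 3/8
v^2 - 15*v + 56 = (v - 8)*(v - 7)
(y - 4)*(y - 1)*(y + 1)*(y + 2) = y^4 - 2*y^3 - 9*y^2 + 2*y + 8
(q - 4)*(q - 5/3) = q^2 - 17*q/3 + 20/3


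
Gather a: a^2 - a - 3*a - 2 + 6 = a^2 - 4*a + 4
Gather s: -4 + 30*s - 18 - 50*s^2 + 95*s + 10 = -50*s^2 + 125*s - 12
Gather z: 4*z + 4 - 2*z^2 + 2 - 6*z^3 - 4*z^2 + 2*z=-6*z^3 - 6*z^2 + 6*z + 6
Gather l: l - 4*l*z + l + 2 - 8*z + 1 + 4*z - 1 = l*(2 - 4*z) - 4*z + 2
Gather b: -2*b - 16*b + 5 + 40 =45 - 18*b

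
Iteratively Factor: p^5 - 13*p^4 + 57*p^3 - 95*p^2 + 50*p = (p)*(p^4 - 13*p^3 + 57*p^2 - 95*p + 50) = p*(p - 5)*(p^3 - 8*p^2 + 17*p - 10) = p*(p - 5)*(p - 2)*(p^2 - 6*p + 5) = p*(p - 5)*(p - 2)*(p - 1)*(p - 5)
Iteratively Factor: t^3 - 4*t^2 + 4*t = (t - 2)*(t^2 - 2*t) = t*(t - 2)*(t - 2)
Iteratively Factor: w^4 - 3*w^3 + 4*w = (w + 1)*(w^3 - 4*w^2 + 4*w) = w*(w + 1)*(w^2 - 4*w + 4) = w*(w - 2)*(w + 1)*(w - 2)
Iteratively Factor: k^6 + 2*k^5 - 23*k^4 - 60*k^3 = (k - 5)*(k^5 + 7*k^4 + 12*k^3) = k*(k - 5)*(k^4 + 7*k^3 + 12*k^2) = k*(k - 5)*(k + 4)*(k^3 + 3*k^2) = k^2*(k - 5)*(k + 4)*(k^2 + 3*k) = k^2*(k - 5)*(k + 3)*(k + 4)*(k)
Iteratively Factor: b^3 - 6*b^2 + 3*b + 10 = (b - 2)*(b^2 - 4*b - 5) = (b - 2)*(b + 1)*(b - 5)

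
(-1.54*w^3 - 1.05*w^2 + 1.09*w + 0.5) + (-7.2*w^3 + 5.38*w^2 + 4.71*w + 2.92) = -8.74*w^3 + 4.33*w^2 + 5.8*w + 3.42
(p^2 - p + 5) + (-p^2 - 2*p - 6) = -3*p - 1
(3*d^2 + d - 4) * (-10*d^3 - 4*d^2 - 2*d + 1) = -30*d^5 - 22*d^4 + 30*d^3 + 17*d^2 + 9*d - 4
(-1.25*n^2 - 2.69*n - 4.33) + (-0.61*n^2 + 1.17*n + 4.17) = -1.86*n^2 - 1.52*n - 0.16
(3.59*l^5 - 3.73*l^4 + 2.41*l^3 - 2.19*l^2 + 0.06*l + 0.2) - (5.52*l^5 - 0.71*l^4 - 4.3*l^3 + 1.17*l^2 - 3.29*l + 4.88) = -1.93*l^5 - 3.02*l^4 + 6.71*l^3 - 3.36*l^2 + 3.35*l - 4.68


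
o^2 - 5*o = o*(o - 5)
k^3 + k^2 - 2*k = k*(k - 1)*(k + 2)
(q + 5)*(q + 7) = q^2 + 12*q + 35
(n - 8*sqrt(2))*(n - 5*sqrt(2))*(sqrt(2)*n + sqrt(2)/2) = sqrt(2)*n^3 - 26*n^2 + sqrt(2)*n^2/2 - 13*n + 80*sqrt(2)*n + 40*sqrt(2)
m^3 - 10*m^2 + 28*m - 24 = (m - 6)*(m - 2)^2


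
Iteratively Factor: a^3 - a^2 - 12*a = (a)*(a^2 - a - 12) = a*(a - 4)*(a + 3)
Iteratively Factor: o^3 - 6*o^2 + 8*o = (o)*(o^2 - 6*o + 8) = o*(o - 4)*(o - 2)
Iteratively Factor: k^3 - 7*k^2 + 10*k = (k - 5)*(k^2 - 2*k) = (k - 5)*(k - 2)*(k)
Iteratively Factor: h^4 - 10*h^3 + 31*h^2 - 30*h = (h)*(h^3 - 10*h^2 + 31*h - 30) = h*(h - 3)*(h^2 - 7*h + 10) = h*(h - 3)*(h - 2)*(h - 5)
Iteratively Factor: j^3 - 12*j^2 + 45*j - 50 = (j - 5)*(j^2 - 7*j + 10) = (j - 5)^2*(j - 2)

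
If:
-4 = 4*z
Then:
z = -1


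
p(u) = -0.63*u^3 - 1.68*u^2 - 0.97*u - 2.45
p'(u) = -1.89*u^2 - 3.36*u - 0.97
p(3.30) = -46.59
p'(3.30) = -32.64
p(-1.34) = -2.65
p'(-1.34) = 0.14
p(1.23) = -7.36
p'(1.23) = -7.96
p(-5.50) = 56.88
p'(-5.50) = -39.66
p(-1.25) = -2.63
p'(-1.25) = 0.28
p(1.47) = -9.51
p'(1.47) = -9.99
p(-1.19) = -2.61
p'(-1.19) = 0.35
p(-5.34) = 50.76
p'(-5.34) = -36.92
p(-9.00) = 329.47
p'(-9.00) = -123.82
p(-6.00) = 78.97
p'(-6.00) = -48.85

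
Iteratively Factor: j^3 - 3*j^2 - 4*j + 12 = (j - 2)*(j^2 - j - 6) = (j - 3)*(j - 2)*(j + 2)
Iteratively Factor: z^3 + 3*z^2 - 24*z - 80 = (z + 4)*(z^2 - z - 20) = (z + 4)^2*(z - 5)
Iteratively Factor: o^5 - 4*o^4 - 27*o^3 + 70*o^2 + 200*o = (o - 5)*(o^4 + o^3 - 22*o^2 - 40*o) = (o - 5)*(o + 2)*(o^3 - o^2 - 20*o) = (o - 5)^2*(o + 2)*(o^2 + 4*o) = (o - 5)^2*(o + 2)*(o + 4)*(o)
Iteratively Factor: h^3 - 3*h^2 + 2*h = (h - 2)*(h^2 - h) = h*(h - 2)*(h - 1)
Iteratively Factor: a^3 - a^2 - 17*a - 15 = (a + 3)*(a^2 - 4*a - 5) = (a + 1)*(a + 3)*(a - 5)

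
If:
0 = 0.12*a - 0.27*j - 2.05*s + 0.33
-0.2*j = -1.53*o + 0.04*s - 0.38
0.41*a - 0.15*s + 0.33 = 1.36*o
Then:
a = -3.51746860624145*s - 1.36105930622902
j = 0.617306975009325 - 9.15591197314435*s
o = -1.17070744746985*s - 0.167672290848454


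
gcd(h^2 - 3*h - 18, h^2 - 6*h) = h - 6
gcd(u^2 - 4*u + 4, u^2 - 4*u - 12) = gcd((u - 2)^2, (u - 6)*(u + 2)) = 1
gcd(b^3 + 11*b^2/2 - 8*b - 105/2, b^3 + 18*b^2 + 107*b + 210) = b + 5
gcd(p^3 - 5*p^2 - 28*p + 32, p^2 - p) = p - 1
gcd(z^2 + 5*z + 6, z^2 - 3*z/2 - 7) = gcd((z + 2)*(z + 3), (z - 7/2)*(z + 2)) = z + 2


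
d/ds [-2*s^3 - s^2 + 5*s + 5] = -6*s^2 - 2*s + 5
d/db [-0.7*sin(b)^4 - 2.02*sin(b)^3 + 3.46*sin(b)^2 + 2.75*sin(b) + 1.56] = (-2.8*sin(b)^3 - 6.06*sin(b)^2 + 6.92*sin(b) + 2.75)*cos(b)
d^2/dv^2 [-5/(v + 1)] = -10/(v + 1)^3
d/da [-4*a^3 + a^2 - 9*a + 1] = -12*a^2 + 2*a - 9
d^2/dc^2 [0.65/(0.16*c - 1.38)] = 0.03328/(0.16*c - 1.38)^3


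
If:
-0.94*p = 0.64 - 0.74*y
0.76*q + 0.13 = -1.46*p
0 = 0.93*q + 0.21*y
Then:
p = 0.01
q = -0.20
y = 0.88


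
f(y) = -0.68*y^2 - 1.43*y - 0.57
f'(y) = -1.36*y - 1.43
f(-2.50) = -1.24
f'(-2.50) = 1.97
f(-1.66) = -0.07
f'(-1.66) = 0.83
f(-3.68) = -4.52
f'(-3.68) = 3.57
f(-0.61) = 0.05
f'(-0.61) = -0.60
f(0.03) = -0.61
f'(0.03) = -1.47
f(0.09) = -0.70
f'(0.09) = -1.55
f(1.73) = -5.08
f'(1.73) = -3.78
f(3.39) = -13.23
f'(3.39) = -6.04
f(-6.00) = -16.47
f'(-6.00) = 6.73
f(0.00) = -0.57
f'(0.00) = -1.43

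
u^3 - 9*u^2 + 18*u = u*(u - 6)*(u - 3)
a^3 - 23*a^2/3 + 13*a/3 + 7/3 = (a - 7)*(a - 1)*(a + 1/3)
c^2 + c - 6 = (c - 2)*(c + 3)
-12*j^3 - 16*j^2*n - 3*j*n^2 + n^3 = (-6*j + n)*(j + n)*(2*j + n)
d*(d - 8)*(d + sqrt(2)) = d^3 - 8*d^2 + sqrt(2)*d^2 - 8*sqrt(2)*d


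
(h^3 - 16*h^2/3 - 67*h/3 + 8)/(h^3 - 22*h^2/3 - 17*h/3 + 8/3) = (h + 3)/(h + 1)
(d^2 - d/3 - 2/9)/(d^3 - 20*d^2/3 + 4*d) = (d + 1/3)/(d*(d - 6))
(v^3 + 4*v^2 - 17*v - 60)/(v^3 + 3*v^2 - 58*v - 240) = (v^2 - v - 12)/(v^2 - 2*v - 48)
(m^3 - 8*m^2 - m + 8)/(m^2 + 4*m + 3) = (m^2 - 9*m + 8)/(m + 3)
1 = 1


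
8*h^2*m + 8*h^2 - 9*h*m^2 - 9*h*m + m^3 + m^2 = (-8*h + m)*(-h + m)*(m + 1)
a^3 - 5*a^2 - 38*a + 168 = (a - 7)*(a - 4)*(a + 6)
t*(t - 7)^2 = t^3 - 14*t^2 + 49*t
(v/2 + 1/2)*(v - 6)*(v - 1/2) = v^3/2 - 11*v^2/4 - 7*v/4 + 3/2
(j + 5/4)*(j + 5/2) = j^2 + 15*j/4 + 25/8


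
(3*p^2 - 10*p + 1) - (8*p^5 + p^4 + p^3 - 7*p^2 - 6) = -8*p^5 - p^4 - p^3 + 10*p^2 - 10*p + 7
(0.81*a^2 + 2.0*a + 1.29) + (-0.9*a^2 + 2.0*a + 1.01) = -0.09*a^2 + 4.0*a + 2.3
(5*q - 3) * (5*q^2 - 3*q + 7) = 25*q^3 - 30*q^2 + 44*q - 21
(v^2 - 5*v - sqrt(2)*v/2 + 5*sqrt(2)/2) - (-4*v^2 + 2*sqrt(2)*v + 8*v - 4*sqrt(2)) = 5*v^2 - 13*v - 5*sqrt(2)*v/2 + 13*sqrt(2)/2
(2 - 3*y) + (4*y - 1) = y + 1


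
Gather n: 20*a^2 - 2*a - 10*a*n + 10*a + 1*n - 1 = 20*a^2 + 8*a + n*(1 - 10*a) - 1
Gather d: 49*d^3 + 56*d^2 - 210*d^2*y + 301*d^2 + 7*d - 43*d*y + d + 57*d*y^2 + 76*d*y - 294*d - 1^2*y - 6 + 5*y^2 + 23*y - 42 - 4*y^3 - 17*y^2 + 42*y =49*d^3 + d^2*(357 - 210*y) + d*(57*y^2 + 33*y - 286) - 4*y^3 - 12*y^2 + 64*y - 48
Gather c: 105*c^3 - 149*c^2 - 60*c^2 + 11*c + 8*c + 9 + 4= 105*c^3 - 209*c^2 + 19*c + 13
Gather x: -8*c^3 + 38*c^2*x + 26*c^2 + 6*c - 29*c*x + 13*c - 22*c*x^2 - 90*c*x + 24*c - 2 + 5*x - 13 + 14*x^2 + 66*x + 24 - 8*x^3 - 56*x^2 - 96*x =-8*c^3 + 26*c^2 + 43*c - 8*x^3 + x^2*(-22*c - 42) + x*(38*c^2 - 119*c - 25) + 9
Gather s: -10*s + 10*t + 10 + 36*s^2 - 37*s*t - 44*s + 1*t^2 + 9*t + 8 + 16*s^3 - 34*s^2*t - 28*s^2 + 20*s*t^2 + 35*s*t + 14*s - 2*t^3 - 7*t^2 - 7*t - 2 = 16*s^3 + s^2*(8 - 34*t) + s*(20*t^2 - 2*t - 40) - 2*t^3 - 6*t^2 + 12*t + 16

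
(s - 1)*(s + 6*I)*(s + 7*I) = s^3 - s^2 + 13*I*s^2 - 42*s - 13*I*s + 42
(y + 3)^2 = y^2 + 6*y + 9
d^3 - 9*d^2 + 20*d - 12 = (d - 6)*(d - 2)*(d - 1)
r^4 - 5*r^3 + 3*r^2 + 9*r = r*(r - 3)^2*(r + 1)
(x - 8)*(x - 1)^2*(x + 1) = x^4 - 9*x^3 + 7*x^2 + 9*x - 8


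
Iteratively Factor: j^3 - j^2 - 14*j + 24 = (j - 2)*(j^2 + j - 12) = (j - 3)*(j - 2)*(j + 4)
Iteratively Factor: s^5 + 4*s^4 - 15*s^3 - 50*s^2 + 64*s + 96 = (s + 4)*(s^4 - 15*s^2 + 10*s + 24) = (s - 3)*(s + 4)*(s^3 + 3*s^2 - 6*s - 8) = (s - 3)*(s - 2)*(s + 4)*(s^2 + 5*s + 4) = (s - 3)*(s - 2)*(s + 4)^2*(s + 1)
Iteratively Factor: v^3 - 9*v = (v - 3)*(v^2 + 3*v) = (v - 3)*(v + 3)*(v)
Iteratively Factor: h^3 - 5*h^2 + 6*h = (h)*(h^2 - 5*h + 6) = h*(h - 3)*(h - 2)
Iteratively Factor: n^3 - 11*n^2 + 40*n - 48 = (n - 4)*(n^2 - 7*n + 12) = (n - 4)*(n - 3)*(n - 4)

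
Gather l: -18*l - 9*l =-27*l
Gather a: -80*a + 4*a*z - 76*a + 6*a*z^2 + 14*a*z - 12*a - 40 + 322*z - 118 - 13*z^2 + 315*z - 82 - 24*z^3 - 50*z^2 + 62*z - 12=a*(6*z^2 + 18*z - 168) - 24*z^3 - 63*z^2 + 699*z - 252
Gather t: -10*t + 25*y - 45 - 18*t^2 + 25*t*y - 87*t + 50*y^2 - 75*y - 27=-18*t^2 + t*(25*y - 97) + 50*y^2 - 50*y - 72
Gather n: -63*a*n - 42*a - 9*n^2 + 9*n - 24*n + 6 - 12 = -42*a - 9*n^2 + n*(-63*a - 15) - 6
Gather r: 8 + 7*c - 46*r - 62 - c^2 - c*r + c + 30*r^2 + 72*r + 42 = -c^2 + 8*c + 30*r^2 + r*(26 - c) - 12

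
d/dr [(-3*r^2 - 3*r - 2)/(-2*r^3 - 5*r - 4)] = (3*(2*r + 1)*(2*r^3 + 5*r + 4) - (6*r^2 + 5)*(3*r^2 + 3*r + 2))/(2*r^3 + 5*r + 4)^2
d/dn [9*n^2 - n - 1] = 18*n - 1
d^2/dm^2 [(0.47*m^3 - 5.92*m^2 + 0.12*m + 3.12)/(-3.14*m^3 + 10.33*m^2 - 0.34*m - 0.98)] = (1.4210854715202e-14*m^7 + 86.2476360000001*m^6 - 4.08827999999903*m^5 - 366.355104*m^4 + 1370.782644*m^3 - 1654.501368*m^2 + 113.356392*m - 52.440256)/(30.959144*m^9 - 305.549004*m^8 + 1015.25463*m^7 - 1139.485561*m^6 - 80.792826*m^5 + 316.41921*m^4 - 11.565464*m^3 - 29.422932*m^2 + 0.979608*m + 0.941192)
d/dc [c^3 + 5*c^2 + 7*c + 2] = 3*c^2 + 10*c + 7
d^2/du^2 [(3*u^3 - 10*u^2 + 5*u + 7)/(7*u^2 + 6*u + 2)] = 2*(731*u^3 + 1557*u^2 + 708*u + 54)/(343*u^6 + 882*u^5 + 1050*u^4 + 720*u^3 + 300*u^2 + 72*u + 8)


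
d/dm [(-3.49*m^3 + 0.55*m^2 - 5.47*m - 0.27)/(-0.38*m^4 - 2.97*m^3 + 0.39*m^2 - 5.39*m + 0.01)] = (-1.3262*m^6 + 0.417999999999999*m^5 - 5.9634*m^4 + 4.72000000000001*m^3 - 3.3416*m^2 + 0.221599999999999*m - 1.51)/(0.1444*m^8 + 2.2572*m^7 + 8.5245*m^6 + 1.7798*m^5 + 32.1611*m^4 - 4.2636*m^3 + 29.0599*m^2 - 0.1078*m + 0.0001)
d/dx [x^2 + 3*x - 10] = 2*x + 3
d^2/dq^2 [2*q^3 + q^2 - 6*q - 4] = 12*q + 2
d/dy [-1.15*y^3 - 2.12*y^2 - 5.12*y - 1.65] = -3.45*y^2 - 4.24*y - 5.12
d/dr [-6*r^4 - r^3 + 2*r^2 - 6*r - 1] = -24*r^3 - 3*r^2 + 4*r - 6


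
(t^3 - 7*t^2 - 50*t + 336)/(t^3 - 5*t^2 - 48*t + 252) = (t - 8)/(t - 6)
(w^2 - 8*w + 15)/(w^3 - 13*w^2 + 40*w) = (w - 3)/(w*(w - 8))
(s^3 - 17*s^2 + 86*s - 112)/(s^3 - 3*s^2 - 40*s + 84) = (s - 8)/(s + 6)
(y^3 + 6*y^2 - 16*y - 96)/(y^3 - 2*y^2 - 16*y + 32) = (y + 6)/(y - 2)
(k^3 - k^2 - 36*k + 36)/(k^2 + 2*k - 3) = (k^2 - 36)/(k + 3)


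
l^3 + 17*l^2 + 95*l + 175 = (l + 5)^2*(l + 7)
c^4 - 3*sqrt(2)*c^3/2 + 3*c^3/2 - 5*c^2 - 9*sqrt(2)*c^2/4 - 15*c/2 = c*(c + 3/2)*(c - 5*sqrt(2)/2)*(c + sqrt(2))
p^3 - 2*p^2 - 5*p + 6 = (p - 3)*(p - 1)*(p + 2)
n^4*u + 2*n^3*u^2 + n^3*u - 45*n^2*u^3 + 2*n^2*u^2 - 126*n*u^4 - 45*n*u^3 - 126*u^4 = (n - 7*u)*(n + 3*u)*(n + 6*u)*(n*u + u)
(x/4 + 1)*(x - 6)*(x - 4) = x^3/4 - 3*x^2/2 - 4*x + 24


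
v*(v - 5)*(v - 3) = v^3 - 8*v^2 + 15*v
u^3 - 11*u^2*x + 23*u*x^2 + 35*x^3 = (u - 7*x)*(u - 5*x)*(u + x)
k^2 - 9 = (k - 3)*(k + 3)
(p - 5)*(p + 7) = p^2 + 2*p - 35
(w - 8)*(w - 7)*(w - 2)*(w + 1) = w^4 - 16*w^3 + 69*w^2 - 26*w - 112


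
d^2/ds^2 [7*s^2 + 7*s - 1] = 14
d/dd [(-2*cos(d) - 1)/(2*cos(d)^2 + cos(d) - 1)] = (4*sin(d)^2 - 4*cos(d) - 7)*sin(d)/(cos(d) + cos(2*d))^2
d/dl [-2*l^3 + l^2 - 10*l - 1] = -6*l^2 + 2*l - 10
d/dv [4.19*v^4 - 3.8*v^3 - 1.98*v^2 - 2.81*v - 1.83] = 16.76*v^3 - 11.4*v^2 - 3.96*v - 2.81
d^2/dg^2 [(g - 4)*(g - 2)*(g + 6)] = 6*g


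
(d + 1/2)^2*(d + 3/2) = d^3 + 5*d^2/2 + 7*d/4 + 3/8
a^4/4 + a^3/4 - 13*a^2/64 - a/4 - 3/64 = (a/4 + 1/4)*(a - 1)*(a + 1/4)*(a + 3/4)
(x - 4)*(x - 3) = x^2 - 7*x + 12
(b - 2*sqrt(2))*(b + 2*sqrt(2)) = b^2 - 8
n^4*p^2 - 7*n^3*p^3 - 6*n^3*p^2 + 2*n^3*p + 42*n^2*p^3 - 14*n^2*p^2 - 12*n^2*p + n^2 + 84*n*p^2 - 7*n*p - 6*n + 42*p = (n - 6)*(n - 7*p)*(n*p + 1)^2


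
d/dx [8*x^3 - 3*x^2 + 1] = 6*x*(4*x - 1)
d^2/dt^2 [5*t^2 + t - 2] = 10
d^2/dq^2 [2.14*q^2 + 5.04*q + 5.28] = 4.28000000000000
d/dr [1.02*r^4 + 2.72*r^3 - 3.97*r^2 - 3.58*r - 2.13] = 4.08*r^3 + 8.16*r^2 - 7.94*r - 3.58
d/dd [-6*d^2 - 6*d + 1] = -12*d - 6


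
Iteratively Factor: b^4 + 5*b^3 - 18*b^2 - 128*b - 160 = (b + 4)*(b^3 + b^2 - 22*b - 40) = (b + 2)*(b + 4)*(b^2 - b - 20) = (b - 5)*(b + 2)*(b + 4)*(b + 4)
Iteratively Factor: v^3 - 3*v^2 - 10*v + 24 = (v + 3)*(v^2 - 6*v + 8) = (v - 2)*(v + 3)*(v - 4)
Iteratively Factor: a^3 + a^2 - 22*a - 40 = (a + 4)*(a^2 - 3*a - 10) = (a + 2)*(a + 4)*(a - 5)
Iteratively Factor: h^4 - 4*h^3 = (h)*(h^3 - 4*h^2) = h^2*(h^2 - 4*h) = h^2*(h - 4)*(h)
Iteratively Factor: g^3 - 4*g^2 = (g)*(g^2 - 4*g) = g*(g - 4)*(g)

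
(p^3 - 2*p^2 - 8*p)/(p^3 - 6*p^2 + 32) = p/(p - 4)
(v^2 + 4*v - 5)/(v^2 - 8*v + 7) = (v + 5)/(v - 7)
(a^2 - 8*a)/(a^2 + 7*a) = (a - 8)/(a + 7)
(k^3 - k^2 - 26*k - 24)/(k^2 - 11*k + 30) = (k^2 + 5*k + 4)/(k - 5)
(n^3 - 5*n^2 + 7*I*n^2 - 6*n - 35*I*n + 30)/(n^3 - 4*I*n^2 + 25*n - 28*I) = (n^3 + n^2*(-5 + 7*I) - n*(6 + 35*I) + 30)/(n^3 - 4*I*n^2 + 25*n - 28*I)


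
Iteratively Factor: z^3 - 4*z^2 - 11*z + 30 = (z - 2)*(z^2 - 2*z - 15) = (z - 5)*(z - 2)*(z + 3)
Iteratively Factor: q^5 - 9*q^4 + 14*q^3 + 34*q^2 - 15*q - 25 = (q - 5)*(q^4 - 4*q^3 - 6*q^2 + 4*q + 5) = (q - 5)*(q + 1)*(q^3 - 5*q^2 - q + 5) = (q - 5)^2*(q + 1)*(q^2 - 1) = (q - 5)^2*(q - 1)*(q + 1)*(q + 1)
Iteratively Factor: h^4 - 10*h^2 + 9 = (h + 1)*(h^3 - h^2 - 9*h + 9) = (h - 3)*(h + 1)*(h^2 + 2*h - 3) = (h - 3)*(h + 1)*(h + 3)*(h - 1)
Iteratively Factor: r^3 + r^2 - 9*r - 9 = (r + 1)*(r^2 - 9) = (r + 1)*(r + 3)*(r - 3)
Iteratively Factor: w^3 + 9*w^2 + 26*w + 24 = (w + 2)*(w^2 + 7*w + 12) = (w + 2)*(w + 3)*(w + 4)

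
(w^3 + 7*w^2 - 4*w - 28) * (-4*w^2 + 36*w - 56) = -4*w^5 + 8*w^4 + 212*w^3 - 424*w^2 - 784*w + 1568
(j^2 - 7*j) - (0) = j^2 - 7*j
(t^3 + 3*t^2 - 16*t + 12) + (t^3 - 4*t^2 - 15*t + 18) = 2*t^3 - t^2 - 31*t + 30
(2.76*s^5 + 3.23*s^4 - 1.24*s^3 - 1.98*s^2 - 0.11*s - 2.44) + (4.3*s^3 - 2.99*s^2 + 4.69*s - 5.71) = 2.76*s^5 + 3.23*s^4 + 3.06*s^3 - 4.97*s^2 + 4.58*s - 8.15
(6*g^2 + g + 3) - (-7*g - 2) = 6*g^2 + 8*g + 5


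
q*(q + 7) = q^2 + 7*q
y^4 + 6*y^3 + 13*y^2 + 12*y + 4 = (y + 1)^2*(y + 2)^2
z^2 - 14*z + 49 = (z - 7)^2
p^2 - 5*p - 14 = (p - 7)*(p + 2)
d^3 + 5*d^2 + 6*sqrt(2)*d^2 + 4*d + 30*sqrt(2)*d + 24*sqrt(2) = (d + 1)*(d + 4)*(d + 6*sqrt(2))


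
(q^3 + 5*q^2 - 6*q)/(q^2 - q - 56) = q*(-q^2 - 5*q + 6)/(-q^2 + q + 56)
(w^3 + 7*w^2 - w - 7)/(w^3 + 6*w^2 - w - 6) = (w + 7)/(w + 6)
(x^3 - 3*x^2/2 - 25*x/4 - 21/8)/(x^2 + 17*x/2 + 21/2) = (x^2 - 3*x - 7/4)/(x + 7)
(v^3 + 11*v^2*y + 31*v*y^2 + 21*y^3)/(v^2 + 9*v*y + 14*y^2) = (v^2 + 4*v*y + 3*y^2)/(v + 2*y)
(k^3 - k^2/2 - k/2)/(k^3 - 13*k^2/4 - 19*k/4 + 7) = 2*k*(2*k + 1)/(4*k^2 - 9*k - 28)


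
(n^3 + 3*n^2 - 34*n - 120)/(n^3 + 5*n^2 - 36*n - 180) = (n + 4)/(n + 6)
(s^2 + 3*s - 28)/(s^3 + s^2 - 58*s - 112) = (s - 4)/(s^2 - 6*s - 16)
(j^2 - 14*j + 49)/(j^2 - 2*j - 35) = (j - 7)/(j + 5)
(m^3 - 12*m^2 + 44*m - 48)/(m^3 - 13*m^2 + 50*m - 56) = (m - 6)/(m - 7)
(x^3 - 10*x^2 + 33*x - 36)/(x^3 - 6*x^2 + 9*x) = (x - 4)/x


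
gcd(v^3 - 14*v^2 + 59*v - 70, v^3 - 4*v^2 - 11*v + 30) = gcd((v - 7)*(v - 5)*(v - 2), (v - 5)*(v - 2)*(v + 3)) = v^2 - 7*v + 10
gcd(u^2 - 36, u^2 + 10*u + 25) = 1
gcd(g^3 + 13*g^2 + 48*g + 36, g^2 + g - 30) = g + 6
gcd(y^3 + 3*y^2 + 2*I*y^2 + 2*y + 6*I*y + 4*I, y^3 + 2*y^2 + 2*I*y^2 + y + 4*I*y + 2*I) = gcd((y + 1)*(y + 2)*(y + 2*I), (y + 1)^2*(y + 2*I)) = y^2 + y*(1 + 2*I) + 2*I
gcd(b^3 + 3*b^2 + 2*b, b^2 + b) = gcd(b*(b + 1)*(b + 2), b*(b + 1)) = b^2 + b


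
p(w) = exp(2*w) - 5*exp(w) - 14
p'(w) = 2*exp(2*w) - 5*exp(w)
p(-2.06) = -14.62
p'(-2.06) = -0.60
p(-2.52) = -14.40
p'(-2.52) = -0.39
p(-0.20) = -17.42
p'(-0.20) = -2.75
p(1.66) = -12.64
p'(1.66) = 29.02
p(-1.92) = -14.71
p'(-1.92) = -0.69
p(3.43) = 784.98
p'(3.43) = 1752.35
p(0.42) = -19.29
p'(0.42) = -2.98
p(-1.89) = -14.73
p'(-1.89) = -0.71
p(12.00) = 26488308341.89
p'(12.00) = 52977430485.73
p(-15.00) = -14.00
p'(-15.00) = 0.00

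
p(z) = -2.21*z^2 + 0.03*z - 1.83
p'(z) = 0.03 - 4.42*z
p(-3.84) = -34.53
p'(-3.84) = 17.00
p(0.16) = -1.88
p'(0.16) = -0.68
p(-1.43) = -6.39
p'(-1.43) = 6.35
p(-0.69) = -2.90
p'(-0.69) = 3.08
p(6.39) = -91.88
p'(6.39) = -28.21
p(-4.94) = -55.91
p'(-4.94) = 21.86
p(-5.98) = -81.04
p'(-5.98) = 26.46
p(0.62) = -2.66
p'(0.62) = -2.71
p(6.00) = -81.21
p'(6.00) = -26.49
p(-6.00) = -81.57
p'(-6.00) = 26.55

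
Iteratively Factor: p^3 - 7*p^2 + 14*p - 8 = (p - 4)*(p^2 - 3*p + 2) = (p - 4)*(p - 1)*(p - 2)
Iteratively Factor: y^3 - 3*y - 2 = (y + 1)*(y^2 - y - 2) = (y - 2)*(y + 1)*(y + 1)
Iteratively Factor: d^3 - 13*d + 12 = (d - 3)*(d^2 + 3*d - 4) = (d - 3)*(d + 4)*(d - 1)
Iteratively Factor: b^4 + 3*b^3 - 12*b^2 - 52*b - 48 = (b + 2)*(b^3 + b^2 - 14*b - 24) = (b - 4)*(b + 2)*(b^2 + 5*b + 6) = (b - 4)*(b + 2)^2*(b + 3)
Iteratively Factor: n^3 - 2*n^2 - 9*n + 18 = (n + 3)*(n^2 - 5*n + 6) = (n - 3)*(n + 3)*(n - 2)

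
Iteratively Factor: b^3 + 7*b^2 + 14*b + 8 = (b + 1)*(b^2 + 6*b + 8) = (b + 1)*(b + 4)*(b + 2)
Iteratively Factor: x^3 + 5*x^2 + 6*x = (x)*(x^2 + 5*x + 6) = x*(x + 3)*(x + 2)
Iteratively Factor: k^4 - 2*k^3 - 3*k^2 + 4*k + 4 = (k + 1)*(k^3 - 3*k^2 + 4) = (k + 1)^2*(k^2 - 4*k + 4) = (k - 2)*(k + 1)^2*(k - 2)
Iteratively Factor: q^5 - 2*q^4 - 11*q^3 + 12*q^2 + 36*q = (q + 2)*(q^4 - 4*q^3 - 3*q^2 + 18*q) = (q - 3)*(q + 2)*(q^3 - q^2 - 6*q) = (q - 3)*(q + 2)^2*(q^2 - 3*q) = (q - 3)^2*(q + 2)^2*(q)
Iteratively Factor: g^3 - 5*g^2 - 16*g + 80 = (g + 4)*(g^2 - 9*g + 20) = (g - 5)*(g + 4)*(g - 4)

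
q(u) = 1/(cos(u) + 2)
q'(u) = sin(u)/(cos(u) + 2)^2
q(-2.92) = 0.98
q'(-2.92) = -0.21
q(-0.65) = 0.36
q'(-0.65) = -0.08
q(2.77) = 0.94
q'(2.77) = 0.32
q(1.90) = 0.60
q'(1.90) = 0.34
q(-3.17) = 1.00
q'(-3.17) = 0.03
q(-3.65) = 0.89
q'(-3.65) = 0.38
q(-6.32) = 0.33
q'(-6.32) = -0.00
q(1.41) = 0.46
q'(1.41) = 0.21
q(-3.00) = 0.99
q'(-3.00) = -0.14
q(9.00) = 0.92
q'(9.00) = 0.35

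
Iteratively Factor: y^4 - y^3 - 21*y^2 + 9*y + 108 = (y + 3)*(y^3 - 4*y^2 - 9*y + 36) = (y - 3)*(y + 3)*(y^2 - y - 12) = (y - 3)*(y + 3)^2*(y - 4)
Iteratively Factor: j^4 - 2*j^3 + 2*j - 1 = (j + 1)*(j^3 - 3*j^2 + 3*j - 1) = (j - 1)*(j + 1)*(j^2 - 2*j + 1) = (j - 1)^2*(j + 1)*(j - 1)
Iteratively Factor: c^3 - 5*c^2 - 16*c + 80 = (c - 4)*(c^2 - c - 20) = (c - 4)*(c + 4)*(c - 5)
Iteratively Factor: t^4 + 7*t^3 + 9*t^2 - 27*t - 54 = (t + 3)*(t^3 + 4*t^2 - 3*t - 18) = (t - 2)*(t + 3)*(t^2 + 6*t + 9) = (t - 2)*(t + 3)^2*(t + 3)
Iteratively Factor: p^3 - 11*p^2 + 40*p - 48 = (p - 3)*(p^2 - 8*p + 16) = (p - 4)*(p - 3)*(p - 4)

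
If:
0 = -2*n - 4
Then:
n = -2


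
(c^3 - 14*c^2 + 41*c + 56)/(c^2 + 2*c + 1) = (c^2 - 15*c + 56)/(c + 1)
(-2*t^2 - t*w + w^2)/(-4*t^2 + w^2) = (t + w)/(2*t + w)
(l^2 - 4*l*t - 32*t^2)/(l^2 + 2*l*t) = (l^2 - 4*l*t - 32*t^2)/(l*(l + 2*t))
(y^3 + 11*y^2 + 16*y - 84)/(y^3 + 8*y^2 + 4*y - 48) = (y + 7)/(y + 4)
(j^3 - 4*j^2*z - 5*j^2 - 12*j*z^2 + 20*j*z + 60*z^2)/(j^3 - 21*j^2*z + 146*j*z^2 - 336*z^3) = (j^2 + 2*j*z - 5*j - 10*z)/(j^2 - 15*j*z + 56*z^2)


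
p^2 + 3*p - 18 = (p - 3)*(p + 6)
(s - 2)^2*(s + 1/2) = s^3 - 7*s^2/2 + 2*s + 2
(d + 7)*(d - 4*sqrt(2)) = d^2 - 4*sqrt(2)*d + 7*d - 28*sqrt(2)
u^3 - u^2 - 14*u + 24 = (u - 3)*(u - 2)*(u + 4)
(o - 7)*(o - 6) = o^2 - 13*o + 42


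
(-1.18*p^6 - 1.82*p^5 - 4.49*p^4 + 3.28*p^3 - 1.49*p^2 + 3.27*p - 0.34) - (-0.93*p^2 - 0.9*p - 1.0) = -1.18*p^6 - 1.82*p^5 - 4.49*p^4 + 3.28*p^3 - 0.56*p^2 + 4.17*p + 0.66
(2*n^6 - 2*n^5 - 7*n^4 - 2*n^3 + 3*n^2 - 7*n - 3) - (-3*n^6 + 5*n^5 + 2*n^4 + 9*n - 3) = 5*n^6 - 7*n^5 - 9*n^4 - 2*n^3 + 3*n^2 - 16*n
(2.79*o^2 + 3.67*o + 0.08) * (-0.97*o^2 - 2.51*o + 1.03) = -2.7063*o^4 - 10.5628*o^3 - 6.4156*o^2 + 3.5793*o + 0.0824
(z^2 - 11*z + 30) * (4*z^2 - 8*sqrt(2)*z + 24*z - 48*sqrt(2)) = 4*z^4 - 20*z^3 - 8*sqrt(2)*z^3 - 144*z^2 + 40*sqrt(2)*z^2 + 288*sqrt(2)*z + 720*z - 1440*sqrt(2)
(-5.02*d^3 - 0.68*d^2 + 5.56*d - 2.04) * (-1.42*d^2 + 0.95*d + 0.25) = 7.1284*d^5 - 3.8034*d^4 - 9.7962*d^3 + 8.0088*d^2 - 0.548*d - 0.51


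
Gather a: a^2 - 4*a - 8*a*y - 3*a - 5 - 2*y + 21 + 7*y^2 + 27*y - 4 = a^2 + a*(-8*y - 7) + 7*y^2 + 25*y + 12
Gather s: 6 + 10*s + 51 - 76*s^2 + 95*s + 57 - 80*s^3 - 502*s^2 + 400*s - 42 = -80*s^3 - 578*s^2 + 505*s + 72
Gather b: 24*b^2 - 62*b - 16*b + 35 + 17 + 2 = 24*b^2 - 78*b + 54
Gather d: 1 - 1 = 0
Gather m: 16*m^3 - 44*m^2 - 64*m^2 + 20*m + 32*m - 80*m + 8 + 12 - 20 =16*m^3 - 108*m^2 - 28*m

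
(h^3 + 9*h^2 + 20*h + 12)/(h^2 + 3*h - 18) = (h^2 + 3*h + 2)/(h - 3)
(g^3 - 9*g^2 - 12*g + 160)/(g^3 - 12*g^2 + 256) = (g - 5)/(g - 8)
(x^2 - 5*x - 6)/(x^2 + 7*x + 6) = (x - 6)/(x + 6)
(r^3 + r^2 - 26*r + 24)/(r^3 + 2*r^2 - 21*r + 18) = (r - 4)/(r - 3)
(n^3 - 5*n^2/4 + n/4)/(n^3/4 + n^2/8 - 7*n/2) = 2*(4*n^2 - 5*n + 1)/(2*n^2 + n - 28)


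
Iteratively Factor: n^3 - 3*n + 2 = (n - 1)*(n^2 + n - 2) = (n - 1)*(n + 2)*(n - 1)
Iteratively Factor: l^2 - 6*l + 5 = (l - 5)*(l - 1)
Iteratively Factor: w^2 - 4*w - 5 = (w + 1)*(w - 5)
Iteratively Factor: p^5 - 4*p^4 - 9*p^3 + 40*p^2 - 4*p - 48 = (p + 3)*(p^4 - 7*p^3 + 12*p^2 + 4*p - 16) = (p - 2)*(p + 3)*(p^3 - 5*p^2 + 2*p + 8) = (p - 2)*(p + 1)*(p + 3)*(p^2 - 6*p + 8) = (p - 4)*(p - 2)*(p + 1)*(p + 3)*(p - 2)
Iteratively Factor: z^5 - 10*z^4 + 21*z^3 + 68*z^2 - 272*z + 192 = (z - 4)*(z^4 - 6*z^3 - 3*z^2 + 56*z - 48) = (z - 4)^2*(z^3 - 2*z^2 - 11*z + 12) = (z - 4)^2*(z - 1)*(z^2 - z - 12) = (z - 4)^2*(z - 1)*(z + 3)*(z - 4)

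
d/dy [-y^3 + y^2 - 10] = y*(2 - 3*y)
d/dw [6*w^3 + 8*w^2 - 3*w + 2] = 18*w^2 + 16*w - 3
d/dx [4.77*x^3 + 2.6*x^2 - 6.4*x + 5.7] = 14.31*x^2 + 5.2*x - 6.4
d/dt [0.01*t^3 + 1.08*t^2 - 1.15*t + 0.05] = 0.03*t^2 + 2.16*t - 1.15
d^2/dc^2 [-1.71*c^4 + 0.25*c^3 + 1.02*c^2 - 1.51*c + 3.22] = -20.52*c^2 + 1.5*c + 2.04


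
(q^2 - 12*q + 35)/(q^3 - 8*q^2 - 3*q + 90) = (q - 7)/(q^2 - 3*q - 18)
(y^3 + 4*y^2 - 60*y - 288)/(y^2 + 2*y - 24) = (y^2 - 2*y - 48)/(y - 4)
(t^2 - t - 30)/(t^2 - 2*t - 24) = (t + 5)/(t + 4)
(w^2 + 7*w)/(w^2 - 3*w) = (w + 7)/(w - 3)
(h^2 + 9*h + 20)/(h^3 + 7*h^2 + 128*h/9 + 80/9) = 9*(h + 5)/(9*h^2 + 27*h + 20)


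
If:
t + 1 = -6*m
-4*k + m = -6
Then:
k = 35/24 - t/24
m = -t/6 - 1/6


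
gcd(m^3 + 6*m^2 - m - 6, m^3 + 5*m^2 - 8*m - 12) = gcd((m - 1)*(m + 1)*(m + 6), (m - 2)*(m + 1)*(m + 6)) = m^2 + 7*m + 6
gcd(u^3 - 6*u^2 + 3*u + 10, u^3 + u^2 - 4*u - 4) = u^2 - u - 2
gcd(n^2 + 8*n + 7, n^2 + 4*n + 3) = n + 1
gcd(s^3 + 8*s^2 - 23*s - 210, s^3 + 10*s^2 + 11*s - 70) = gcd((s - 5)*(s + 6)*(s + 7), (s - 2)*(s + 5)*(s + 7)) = s + 7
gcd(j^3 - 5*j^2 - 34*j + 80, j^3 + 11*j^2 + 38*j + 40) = j + 5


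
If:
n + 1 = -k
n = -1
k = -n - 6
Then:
No Solution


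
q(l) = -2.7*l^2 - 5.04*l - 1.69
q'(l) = -5.4*l - 5.04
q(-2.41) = -5.23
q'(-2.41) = 7.97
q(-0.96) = 0.66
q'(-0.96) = 0.14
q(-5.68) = -60.17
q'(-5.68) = 25.63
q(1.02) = -9.64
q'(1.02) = -10.55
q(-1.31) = 0.28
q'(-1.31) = 2.03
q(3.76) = -58.81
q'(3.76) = -25.34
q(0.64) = -6.02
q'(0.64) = -8.50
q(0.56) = -5.36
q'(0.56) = -8.06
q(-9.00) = -175.03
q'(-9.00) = 43.56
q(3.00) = -41.11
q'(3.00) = -21.24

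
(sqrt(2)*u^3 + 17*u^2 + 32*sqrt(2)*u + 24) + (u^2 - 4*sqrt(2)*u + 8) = sqrt(2)*u^3 + 18*u^2 + 28*sqrt(2)*u + 32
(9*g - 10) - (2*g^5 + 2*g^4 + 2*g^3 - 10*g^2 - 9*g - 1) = -2*g^5 - 2*g^4 - 2*g^3 + 10*g^2 + 18*g - 9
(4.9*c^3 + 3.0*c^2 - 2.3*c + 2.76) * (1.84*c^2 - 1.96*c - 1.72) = 9.016*c^5 - 4.084*c^4 - 18.54*c^3 + 4.4264*c^2 - 1.4536*c - 4.7472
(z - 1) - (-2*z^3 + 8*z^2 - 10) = 2*z^3 - 8*z^2 + z + 9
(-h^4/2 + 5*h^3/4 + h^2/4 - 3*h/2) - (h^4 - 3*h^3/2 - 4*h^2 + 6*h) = -3*h^4/2 + 11*h^3/4 + 17*h^2/4 - 15*h/2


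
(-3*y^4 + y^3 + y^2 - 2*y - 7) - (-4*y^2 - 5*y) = -3*y^4 + y^3 + 5*y^2 + 3*y - 7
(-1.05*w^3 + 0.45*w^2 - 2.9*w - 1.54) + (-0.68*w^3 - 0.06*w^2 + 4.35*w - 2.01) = -1.73*w^3 + 0.39*w^2 + 1.45*w - 3.55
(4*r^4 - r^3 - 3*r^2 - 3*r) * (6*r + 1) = 24*r^5 - 2*r^4 - 19*r^3 - 21*r^2 - 3*r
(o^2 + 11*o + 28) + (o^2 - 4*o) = 2*o^2 + 7*o + 28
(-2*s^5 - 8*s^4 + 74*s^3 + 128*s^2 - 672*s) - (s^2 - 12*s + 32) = -2*s^5 - 8*s^4 + 74*s^3 + 127*s^2 - 660*s - 32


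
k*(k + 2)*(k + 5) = k^3 + 7*k^2 + 10*k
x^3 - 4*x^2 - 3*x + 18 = (x - 3)^2*(x + 2)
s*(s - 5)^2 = s^3 - 10*s^2 + 25*s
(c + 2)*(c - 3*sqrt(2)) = c^2 - 3*sqrt(2)*c + 2*c - 6*sqrt(2)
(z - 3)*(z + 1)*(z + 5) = z^3 + 3*z^2 - 13*z - 15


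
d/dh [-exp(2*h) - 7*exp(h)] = (-2*exp(h) - 7)*exp(h)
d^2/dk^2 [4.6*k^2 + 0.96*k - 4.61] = 9.20000000000000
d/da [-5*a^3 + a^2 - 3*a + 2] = -15*a^2 + 2*a - 3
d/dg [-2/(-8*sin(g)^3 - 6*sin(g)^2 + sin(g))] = 2*(-24*cos(g) - 12/tan(g) + cos(g)/sin(g)^2)/(8*sin(g)^2 + 6*sin(g) - 1)^2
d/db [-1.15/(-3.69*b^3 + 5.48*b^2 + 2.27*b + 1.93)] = (-12.7305*b^2 + 12.604*b + 2.6105)/(-3.69*b^3 + 5.48*b^2 + 2.27*b + 1.93)^2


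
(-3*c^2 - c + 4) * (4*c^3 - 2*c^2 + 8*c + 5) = -12*c^5 + 2*c^4 - 6*c^3 - 31*c^2 + 27*c + 20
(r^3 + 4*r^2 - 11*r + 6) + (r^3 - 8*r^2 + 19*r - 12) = 2*r^3 - 4*r^2 + 8*r - 6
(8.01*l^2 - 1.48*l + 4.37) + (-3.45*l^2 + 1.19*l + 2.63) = 4.56*l^2 - 0.29*l + 7.0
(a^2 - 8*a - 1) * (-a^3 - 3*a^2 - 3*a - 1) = -a^5 + 5*a^4 + 22*a^3 + 26*a^2 + 11*a + 1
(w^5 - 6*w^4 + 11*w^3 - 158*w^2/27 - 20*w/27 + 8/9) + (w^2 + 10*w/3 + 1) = w^5 - 6*w^4 + 11*w^3 - 131*w^2/27 + 70*w/27 + 17/9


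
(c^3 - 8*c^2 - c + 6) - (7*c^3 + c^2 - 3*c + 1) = -6*c^3 - 9*c^2 + 2*c + 5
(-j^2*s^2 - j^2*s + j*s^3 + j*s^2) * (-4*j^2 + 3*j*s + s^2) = 4*j^4*s^2 + 4*j^4*s - 7*j^3*s^3 - 7*j^3*s^2 + 2*j^2*s^4 + 2*j^2*s^3 + j*s^5 + j*s^4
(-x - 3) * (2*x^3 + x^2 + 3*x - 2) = -2*x^4 - 7*x^3 - 6*x^2 - 7*x + 6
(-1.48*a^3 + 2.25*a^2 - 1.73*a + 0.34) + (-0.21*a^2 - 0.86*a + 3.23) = -1.48*a^3 + 2.04*a^2 - 2.59*a + 3.57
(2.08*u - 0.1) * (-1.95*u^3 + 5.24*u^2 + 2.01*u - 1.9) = -4.056*u^4 + 11.0942*u^3 + 3.6568*u^2 - 4.153*u + 0.19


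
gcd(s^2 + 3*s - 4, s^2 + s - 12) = s + 4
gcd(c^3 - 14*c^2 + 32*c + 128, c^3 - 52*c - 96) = c^2 - 6*c - 16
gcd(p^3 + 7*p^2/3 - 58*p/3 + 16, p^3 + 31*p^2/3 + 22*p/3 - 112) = p^2 + 10*p/3 - 16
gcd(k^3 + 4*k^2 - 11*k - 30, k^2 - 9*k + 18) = k - 3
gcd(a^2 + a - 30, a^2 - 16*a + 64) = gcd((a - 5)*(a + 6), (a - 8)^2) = 1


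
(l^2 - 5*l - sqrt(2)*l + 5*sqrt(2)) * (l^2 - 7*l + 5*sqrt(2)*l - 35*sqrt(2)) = l^4 - 12*l^3 + 4*sqrt(2)*l^3 - 48*sqrt(2)*l^2 + 25*l^2 + 120*l + 140*sqrt(2)*l - 350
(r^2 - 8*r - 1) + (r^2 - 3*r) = 2*r^2 - 11*r - 1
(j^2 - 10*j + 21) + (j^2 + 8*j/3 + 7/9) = 2*j^2 - 22*j/3 + 196/9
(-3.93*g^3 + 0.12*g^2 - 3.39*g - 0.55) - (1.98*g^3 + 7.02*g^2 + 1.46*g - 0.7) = -5.91*g^3 - 6.9*g^2 - 4.85*g + 0.15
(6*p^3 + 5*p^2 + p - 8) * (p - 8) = 6*p^4 - 43*p^3 - 39*p^2 - 16*p + 64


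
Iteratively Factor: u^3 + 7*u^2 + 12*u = (u + 3)*(u^2 + 4*u) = (u + 3)*(u + 4)*(u)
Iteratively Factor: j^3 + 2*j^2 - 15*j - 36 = (j - 4)*(j^2 + 6*j + 9) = (j - 4)*(j + 3)*(j + 3)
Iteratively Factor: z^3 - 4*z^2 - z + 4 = (z + 1)*(z^2 - 5*z + 4) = (z - 1)*(z + 1)*(z - 4)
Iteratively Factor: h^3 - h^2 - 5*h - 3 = (h - 3)*(h^2 + 2*h + 1) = (h - 3)*(h + 1)*(h + 1)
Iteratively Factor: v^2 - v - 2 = (v - 2)*(v + 1)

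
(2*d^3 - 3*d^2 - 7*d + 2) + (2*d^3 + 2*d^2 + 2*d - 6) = 4*d^3 - d^2 - 5*d - 4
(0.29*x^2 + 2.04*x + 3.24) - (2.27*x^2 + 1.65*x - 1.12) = -1.98*x^2 + 0.39*x + 4.36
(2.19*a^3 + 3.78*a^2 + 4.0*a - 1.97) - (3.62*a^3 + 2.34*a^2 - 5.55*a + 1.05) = -1.43*a^3 + 1.44*a^2 + 9.55*a - 3.02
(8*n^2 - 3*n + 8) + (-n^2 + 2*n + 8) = 7*n^2 - n + 16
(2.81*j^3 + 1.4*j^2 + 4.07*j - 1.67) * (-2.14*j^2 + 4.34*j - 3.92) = -6.0134*j^5 + 9.1994*j^4 - 13.649*j^3 + 15.7496*j^2 - 23.2022*j + 6.5464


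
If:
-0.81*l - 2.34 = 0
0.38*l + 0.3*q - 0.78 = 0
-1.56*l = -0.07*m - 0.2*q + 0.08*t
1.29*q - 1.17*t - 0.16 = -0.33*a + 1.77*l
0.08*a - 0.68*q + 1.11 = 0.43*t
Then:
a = -192.20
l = -2.89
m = -131.49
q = 6.26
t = -43.07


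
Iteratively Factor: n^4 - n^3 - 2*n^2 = (n + 1)*(n^3 - 2*n^2) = n*(n + 1)*(n^2 - 2*n) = n*(n - 2)*(n + 1)*(n)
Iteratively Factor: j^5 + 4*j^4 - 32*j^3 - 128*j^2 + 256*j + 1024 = (j + 4)*(j^4 - 32*j^2 + 256) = (j + 4)^2*(j^3 - 4*j^2 - 16*j + 64) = (j - 4)*(j + 4)^2*(j^2 - 16) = (j - 4)*(j + 4)^3*(j - 4)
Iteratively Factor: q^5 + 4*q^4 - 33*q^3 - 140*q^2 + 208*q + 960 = (q - 3)*(q^4 + 7*q^3 - 12*q^2 - 176*q - 320) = (q - 3)*(q + 4)*(q^3 + 3*q^2 - 24*q - 80) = (q - 3)*(q + 4)^2*(q^2 - q - 20) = (q - 3)*(q + 4)^3*(q - 5)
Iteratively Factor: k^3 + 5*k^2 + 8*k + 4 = (k + 1)*(k^2 + 4*k + 4) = (k + 1)*(k + 2)*(k + 2)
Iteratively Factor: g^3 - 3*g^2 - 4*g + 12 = (g + 2)*(g^2 - 5*g + 6) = (g - 3)*(g + 2)*(g - 2)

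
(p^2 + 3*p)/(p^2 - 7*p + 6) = p*(p + 3)/(p^2 - 7*p + 6)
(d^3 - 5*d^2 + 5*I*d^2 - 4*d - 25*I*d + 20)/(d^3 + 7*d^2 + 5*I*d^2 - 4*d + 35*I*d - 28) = (d - 5)/(d + 7)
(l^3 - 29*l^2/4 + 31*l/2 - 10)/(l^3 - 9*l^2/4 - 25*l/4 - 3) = (4*l^2 - 13*l + 10)/(4*l^2 + 7*l + 3)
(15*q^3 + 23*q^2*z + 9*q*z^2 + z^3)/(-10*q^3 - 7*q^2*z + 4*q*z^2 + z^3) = (3*q + z)/(-2*q + z)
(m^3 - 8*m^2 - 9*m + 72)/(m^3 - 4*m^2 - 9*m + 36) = (m - 8)/(m - 4)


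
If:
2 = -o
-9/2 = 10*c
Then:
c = -9/20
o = -2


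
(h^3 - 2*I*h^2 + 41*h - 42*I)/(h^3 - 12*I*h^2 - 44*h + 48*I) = (h^3 - 2*I*h^2 + 41*h - 42*I)/(h^3 - 12*I*h^2 - 44*h + 48*I)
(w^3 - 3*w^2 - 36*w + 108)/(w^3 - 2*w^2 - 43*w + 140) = (w^3 - 3*w^2 - 36*w + 108)/(w^3 - 2*w^2 - 43*w + 140)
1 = 1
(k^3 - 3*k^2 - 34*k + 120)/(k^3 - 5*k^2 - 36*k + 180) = (k - 4)/(k - 6)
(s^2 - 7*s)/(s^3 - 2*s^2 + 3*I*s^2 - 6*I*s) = (s - 7)/(s^2 + s*(-2 + 3*I) - 6*I)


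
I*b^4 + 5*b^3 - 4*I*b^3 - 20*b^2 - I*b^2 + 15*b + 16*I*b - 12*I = (b - 3)*(b - 4*I)*(b - I)*(I*b - I)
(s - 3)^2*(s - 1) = s^3 - 7*s^2 + 15*s - 9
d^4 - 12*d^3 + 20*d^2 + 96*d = d*(d - 8)*(d - 6)*(d + 2)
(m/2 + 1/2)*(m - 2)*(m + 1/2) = m^3/2 - m^2/4 - 5*m/4 - 1/2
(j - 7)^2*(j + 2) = j^3 - 12*j^2 + 21*j + 98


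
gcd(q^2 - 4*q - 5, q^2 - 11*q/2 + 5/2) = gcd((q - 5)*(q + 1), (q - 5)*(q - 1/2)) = q - 5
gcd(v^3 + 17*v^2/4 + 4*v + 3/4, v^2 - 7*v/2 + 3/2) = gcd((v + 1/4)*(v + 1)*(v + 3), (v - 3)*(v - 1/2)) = 1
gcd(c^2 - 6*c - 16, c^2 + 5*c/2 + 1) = c + 2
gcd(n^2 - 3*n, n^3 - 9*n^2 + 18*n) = n^2 - 3*n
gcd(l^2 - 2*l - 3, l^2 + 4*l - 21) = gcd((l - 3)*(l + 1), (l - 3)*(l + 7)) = l - 3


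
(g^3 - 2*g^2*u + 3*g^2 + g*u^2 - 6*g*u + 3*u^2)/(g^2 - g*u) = g - u + 3 - 3*u/g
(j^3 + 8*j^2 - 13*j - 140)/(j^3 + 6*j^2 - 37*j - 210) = (j - 4)/(j - 6)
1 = 1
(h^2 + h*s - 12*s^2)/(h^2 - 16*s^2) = (-h + 3*s)/(-h + 4*s)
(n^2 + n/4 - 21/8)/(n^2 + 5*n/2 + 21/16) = 2*(2*n - 3)/(4*n + 3)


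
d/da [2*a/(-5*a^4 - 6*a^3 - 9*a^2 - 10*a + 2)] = 2*(15*a^4 + 12*a^3 + 9*a^2 + 2)/(25*a^8 + 60*a^7 + 126*a^6 + 208*a^5 + 181*a^4 + 156*a^3 + 64*a^2 - 40*a + 4)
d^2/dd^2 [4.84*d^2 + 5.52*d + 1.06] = 9.68000000000000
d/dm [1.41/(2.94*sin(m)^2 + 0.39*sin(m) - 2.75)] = -(8.2908*sin(m) + 0.5499)*cos(m)/(2.94*sin(m)^2 + 0.39*sin(m) - 2.75)^2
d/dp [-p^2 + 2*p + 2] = 2 - 2*p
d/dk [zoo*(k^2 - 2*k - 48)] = zoo*(k - 1)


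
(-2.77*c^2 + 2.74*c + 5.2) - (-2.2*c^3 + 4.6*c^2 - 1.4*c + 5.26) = 2.2*c^3 - 7.37*c^2 + 4.14*c - 0.0599999999999996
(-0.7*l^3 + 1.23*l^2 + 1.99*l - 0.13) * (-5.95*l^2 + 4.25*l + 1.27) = 4.165*l^5 - 10.2935*l^4 - 7.502*l^3 + 10.7931*l^2 + 1.9748*l - 0.1651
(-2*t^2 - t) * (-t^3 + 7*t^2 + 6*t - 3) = 2*t^5 - 13*t^4 - 19*t^3 + 3*t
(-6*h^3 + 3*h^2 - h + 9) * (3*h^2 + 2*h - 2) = -18*h^5 - 3*h^4 + 15*h^3 + 19*h^2 + 20*h - 18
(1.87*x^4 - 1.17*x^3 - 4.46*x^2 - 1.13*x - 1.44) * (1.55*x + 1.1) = 2.8985*x^5 + 0.2435*x^4 - 8.2*x^3 - 6.6575*x^2 - 3.475*x - 1.584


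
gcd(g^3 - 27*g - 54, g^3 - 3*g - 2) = 1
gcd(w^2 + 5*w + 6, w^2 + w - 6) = w + 3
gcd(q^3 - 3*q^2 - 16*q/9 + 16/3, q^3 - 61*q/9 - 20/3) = q^2 - 5*q/3 - 4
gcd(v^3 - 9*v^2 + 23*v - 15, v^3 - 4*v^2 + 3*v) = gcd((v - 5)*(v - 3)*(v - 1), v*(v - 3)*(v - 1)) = v^2 - 4*v + 3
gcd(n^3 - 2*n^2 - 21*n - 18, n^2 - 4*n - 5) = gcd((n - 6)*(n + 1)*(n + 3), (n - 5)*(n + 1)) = n + 1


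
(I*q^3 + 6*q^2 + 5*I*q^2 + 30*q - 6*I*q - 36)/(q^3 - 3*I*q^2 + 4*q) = (I*q^3 + q^2*(6 + 5*I) + 6*q*(5 - I) - 36)/(q*(q^2 - 3*I*q + 4))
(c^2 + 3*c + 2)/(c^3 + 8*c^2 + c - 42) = (c^2 + 3*c + 2)/(c^3 + 8*c^2 + c - 42)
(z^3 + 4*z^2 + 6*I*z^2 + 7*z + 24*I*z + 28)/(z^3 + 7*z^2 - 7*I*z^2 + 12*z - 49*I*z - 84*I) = (z^2 + 6*I*z + 7)/(z^2 + z*(3 - 7*I) - 21*I)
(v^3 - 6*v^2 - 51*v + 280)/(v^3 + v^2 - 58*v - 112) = (v - 5)/(v + 2)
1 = 1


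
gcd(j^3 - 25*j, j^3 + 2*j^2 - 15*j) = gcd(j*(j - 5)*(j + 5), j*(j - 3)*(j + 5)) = j^2 + 5*j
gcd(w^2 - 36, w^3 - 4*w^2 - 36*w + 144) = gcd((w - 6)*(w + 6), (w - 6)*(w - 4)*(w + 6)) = w^2 - 36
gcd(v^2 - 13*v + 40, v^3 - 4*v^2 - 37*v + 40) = v - 8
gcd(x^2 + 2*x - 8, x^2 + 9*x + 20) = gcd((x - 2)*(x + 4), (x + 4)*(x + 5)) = x + 4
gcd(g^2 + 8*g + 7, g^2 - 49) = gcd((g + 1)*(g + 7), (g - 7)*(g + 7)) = g + 7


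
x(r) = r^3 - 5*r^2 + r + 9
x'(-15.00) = 826.00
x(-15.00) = -4506.00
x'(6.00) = 49.00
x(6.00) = 51.00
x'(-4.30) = 99.47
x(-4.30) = -167.26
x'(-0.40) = 5.48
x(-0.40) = 7.74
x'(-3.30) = 66.67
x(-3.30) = -84.69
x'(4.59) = 18.30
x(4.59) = 4.95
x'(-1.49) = 22.56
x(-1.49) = -6.90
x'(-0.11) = 2.14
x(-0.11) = 8.83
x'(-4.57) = 109.35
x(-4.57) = -195.44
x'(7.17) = 83.53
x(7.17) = 127.73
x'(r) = 3*r^2 - 10*r + 1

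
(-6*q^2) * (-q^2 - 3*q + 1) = 6*q^4 + 18*q^3 - 6*q^2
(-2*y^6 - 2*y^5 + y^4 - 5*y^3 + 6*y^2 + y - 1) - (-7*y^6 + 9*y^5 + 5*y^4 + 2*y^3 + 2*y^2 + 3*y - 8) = 5*y^6 - 11*y^5 - 4*y^4 - 7*y^3 + 4*y^2 - 2*y + 7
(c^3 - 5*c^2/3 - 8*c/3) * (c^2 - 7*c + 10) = c^5 - 26*c^4/3 + 19*c^3 + 2*c^2 - 80*c/3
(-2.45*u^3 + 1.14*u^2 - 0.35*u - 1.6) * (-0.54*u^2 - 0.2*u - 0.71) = 1.323*u^5 - 0.1256*u^4 + 1.7005*u^3 + 0.1246*u^2 + 0.5685*u + 1.136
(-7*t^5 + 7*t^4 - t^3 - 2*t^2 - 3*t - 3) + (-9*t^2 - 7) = -7*t^5 + 7*t^4 - t^3 - 11*t^2 - 3*t - 10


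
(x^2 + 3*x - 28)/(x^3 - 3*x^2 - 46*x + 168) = 1/(x - 6)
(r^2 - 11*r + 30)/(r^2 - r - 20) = (r - 6)/(r + 4)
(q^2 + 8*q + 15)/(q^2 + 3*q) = (q + 5)/q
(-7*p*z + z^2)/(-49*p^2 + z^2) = z/(7*p + z)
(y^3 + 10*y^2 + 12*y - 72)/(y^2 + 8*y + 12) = (y^2 + 4*y - 12)/(y + 2)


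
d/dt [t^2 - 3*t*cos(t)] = 3*t*sin(t) + 2*t - 3*cos(t)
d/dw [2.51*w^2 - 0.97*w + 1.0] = 5.02*w - 0.97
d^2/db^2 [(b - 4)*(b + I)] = 2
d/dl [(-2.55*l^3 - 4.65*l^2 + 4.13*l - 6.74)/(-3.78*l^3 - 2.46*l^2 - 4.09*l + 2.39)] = (-11.304*l^4 + 52.0818*l^3 - 65.5368*l^2 - 55.3878*l - 17.6959)/(14.2884*l^6 + 18.5976*l^5 + 36.972*l^4 + 2.0544*l^3 + 4.9693*l^2 - 19.5502*l + 5.7121)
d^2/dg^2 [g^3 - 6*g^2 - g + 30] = 6*g - 12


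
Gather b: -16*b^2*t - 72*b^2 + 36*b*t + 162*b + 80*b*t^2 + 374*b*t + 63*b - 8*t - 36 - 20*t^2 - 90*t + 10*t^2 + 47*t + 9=b^2*(-16*t - 72) + b*(80*t^2 + 410*t + 225) - 10*t^2 - 51*t - 27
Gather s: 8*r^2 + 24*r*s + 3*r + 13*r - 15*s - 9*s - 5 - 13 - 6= 8*r^2 + 16*r + s*(24*r - 24) - 24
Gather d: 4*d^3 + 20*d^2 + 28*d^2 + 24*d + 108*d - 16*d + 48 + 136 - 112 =4*d^3 + 48*d^2 + 116*d + 72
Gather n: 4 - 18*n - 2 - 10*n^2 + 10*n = -10*n^2 - 8*n + 2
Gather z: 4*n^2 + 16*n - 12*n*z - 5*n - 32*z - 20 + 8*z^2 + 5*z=4*n^2 + 11*n + 8*z^2 + z*(-12*n - 27) - 20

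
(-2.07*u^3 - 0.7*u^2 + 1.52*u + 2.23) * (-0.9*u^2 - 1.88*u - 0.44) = 1.863*u^5 + 4.5216*u^4 + 0.8588*u^3 - 4.5566*u^2 - 4.8612*u - 0.9812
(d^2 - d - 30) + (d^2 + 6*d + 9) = 2*d^2 + 5*d - 21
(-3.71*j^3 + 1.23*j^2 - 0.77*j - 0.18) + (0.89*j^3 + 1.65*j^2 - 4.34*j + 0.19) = -2.82*j^3 + 2.88*j^2 - 5.11*j + 0.01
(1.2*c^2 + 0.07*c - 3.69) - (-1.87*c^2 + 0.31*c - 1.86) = 3.07*c^2 - 0.24*c - 1.83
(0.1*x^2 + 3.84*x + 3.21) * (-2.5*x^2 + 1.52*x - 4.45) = -0.25*x^4 - 9.448*x^3 - 2.6332*x^2 - 12.2088*x - 14.2845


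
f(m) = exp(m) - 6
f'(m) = exp(m)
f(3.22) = 19.03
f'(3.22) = 25.03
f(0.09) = -4.91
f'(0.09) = 1.09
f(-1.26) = -5.72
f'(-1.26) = 0.28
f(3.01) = 14.29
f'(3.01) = 20.29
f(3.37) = 23.08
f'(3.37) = 29.08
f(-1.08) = -5.66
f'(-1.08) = 0.34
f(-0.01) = -5.01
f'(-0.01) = 0.99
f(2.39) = 4.91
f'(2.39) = 10.91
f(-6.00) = -6.00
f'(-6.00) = 0.00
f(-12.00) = -6.00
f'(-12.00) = 0.00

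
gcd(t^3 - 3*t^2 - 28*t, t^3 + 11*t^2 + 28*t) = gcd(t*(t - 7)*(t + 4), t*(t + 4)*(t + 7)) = t^2 + 4*t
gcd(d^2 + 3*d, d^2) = d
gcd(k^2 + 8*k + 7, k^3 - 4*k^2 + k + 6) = k + 1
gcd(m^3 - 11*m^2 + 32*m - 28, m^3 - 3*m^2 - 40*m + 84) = m^2 - 9*m + 14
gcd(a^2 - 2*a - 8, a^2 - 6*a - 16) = a + 2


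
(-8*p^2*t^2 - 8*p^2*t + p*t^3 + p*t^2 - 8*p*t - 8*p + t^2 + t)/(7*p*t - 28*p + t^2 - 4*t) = (-8*p^2*t^2 - 8*p^2*t + p*t^3 + p*t^2 - 8*p*t - 8*p + t^2 + t)/(7*p*t - 28*p + t^2 - 4*t)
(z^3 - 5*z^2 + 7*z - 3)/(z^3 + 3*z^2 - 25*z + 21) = (z - 1)/(z + 7)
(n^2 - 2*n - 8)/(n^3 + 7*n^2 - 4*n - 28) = (n - 4)/(n^2 + 5*n - 14)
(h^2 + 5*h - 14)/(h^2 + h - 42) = (h - 2)/(h - 6)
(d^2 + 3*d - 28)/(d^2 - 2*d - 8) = (d + 7)/(d + 2)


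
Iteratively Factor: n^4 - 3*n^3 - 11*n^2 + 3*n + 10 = (n - 5)*(n^3 + 2*n^2 - n - 2) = (n - 5)*(n + 2)*(n^2 - 1) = (n - 5)*(n - 1)*(n + 2)*(n + 1)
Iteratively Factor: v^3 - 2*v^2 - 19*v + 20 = (v - 1)*(v^2 - v - 20) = (v - 1)*(v + 4)*(v - 5)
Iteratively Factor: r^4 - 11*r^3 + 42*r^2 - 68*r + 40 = (r - 2)*(r^3 - 9*r^2 + 24*r - 20) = (r - 5)*(r - 2)*(r^2 - 4*r + 4) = (r - 5)*(r - 2)^2*(r - 2)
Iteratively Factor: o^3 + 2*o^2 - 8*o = (o - 2)*(o^2 + 4*o) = (o - 2)*(o + 4)*(o)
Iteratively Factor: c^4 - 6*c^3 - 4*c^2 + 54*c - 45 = (c + 3)*(c^3 - 9*c^2 + 23*c - 15) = (c - 3)*(c + 3)*(c^2 - 6*c + 5) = (c - 3)*(c - 1)*(c + 3)*(c - 5)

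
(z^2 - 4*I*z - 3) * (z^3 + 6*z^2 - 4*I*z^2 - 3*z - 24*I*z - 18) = z^5 + 6*z^4 - 8*I*z^4 - 22*z^3 - 48*I*z^3 - 132*z^2 + 24*I*z^2 + 9*z + 144*I*z + 54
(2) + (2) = 4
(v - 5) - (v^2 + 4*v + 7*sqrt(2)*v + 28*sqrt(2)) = -v^2 - 7*sqrt(2)*v - 3*v - 28*sqrt(2) - 5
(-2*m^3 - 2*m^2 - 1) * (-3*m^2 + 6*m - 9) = 6*m^5 - 6*m^4 + 6*m^3 + 21*m^2 - 6*m + 9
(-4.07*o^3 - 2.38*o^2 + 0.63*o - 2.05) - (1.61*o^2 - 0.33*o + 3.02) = -4.07*o^3 - 3.99*o^2 + 0.96*o - 5.07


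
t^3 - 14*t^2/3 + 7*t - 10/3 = (t - 2)*(t - 5/3)*(t - 1)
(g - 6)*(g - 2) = g^2 - 8*g + 12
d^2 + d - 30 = (d - 5)*(d + 6)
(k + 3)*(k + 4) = k^2 + 7*k + 12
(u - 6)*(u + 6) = u^2 - 36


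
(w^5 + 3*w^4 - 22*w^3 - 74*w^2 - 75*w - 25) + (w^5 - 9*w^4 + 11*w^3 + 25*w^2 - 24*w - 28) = 2*w^5 - 6*w^4 - 11*w^3 - 49*w^2 - 99*w - 53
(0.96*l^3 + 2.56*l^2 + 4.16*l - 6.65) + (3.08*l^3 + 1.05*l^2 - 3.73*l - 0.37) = 4.04*l^3 + 3.61*l^2 + 0.43*l - 7.02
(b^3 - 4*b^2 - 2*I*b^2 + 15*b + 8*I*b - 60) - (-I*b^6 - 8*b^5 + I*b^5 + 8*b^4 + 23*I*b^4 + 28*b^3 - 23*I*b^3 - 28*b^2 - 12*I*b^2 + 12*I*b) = I*b^6 + 8*b^5 - I*b^5 - 8*b^4 - 23*I*b^4 - 27*b^3 + 23*I*b^3 + 24*b^2 + 10*I*b^2 + 15*b - 4*I*b - 60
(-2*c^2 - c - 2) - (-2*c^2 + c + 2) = -2*c - 4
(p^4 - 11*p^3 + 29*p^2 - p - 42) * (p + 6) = p^5 - 5*p^4 - 37*p^3 + 173*p^2 - 48*p - 252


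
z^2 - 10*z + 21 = (z - 7)*(z - 3)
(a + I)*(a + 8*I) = a^2 + 9*I*a - 8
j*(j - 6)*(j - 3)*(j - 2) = j^4 - 11*j^3 + 36*j^2 - 36*j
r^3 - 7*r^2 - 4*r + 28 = (r - 7)*(r - 2)*(r + 2)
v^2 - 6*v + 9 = (v - 3)^2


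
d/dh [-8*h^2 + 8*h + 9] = 8 - 16*h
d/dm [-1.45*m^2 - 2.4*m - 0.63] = -2.9*m - 2.4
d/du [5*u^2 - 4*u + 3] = 10*u - 4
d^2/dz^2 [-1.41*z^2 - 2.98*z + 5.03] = -2.82000000000000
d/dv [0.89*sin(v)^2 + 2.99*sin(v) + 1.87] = (1.78*sin(v) + 2.99)*cos(v)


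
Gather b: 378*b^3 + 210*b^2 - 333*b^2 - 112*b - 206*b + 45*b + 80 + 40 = 378*b^3 - 123*b^2 - 273*b + 120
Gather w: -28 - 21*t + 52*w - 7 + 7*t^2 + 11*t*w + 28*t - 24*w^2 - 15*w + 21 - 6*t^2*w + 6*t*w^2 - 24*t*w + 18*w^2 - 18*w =7*t^2 + 7*t + w^2*(6*t - 6) + w*(-6*t^2 - 13*t + 19) - 14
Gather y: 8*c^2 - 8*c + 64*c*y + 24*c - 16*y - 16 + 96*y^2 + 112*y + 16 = 8*c^2 + 16*c + 96*y^2 + y*(64*c + 96)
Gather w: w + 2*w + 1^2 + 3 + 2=3*w + 6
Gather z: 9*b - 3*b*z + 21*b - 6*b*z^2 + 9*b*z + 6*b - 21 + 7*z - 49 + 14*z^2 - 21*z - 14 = 36*b + z^2*(14 - 6*b) + z*(6*b - 14) - 84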